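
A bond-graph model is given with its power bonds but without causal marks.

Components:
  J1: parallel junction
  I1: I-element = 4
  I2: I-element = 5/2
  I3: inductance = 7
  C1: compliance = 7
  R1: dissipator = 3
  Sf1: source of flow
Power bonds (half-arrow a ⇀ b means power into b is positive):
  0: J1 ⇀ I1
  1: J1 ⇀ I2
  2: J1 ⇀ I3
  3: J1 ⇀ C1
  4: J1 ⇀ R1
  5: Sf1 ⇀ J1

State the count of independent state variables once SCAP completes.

bond 5 stroke at Sf1  (Sf1: flow source, stroke at near end)
bond 0 stroke at I1  (I1: I, integral causality)
bond 1 stroke at I2  (prefer integral on I2)
bond 2 stroke at I3  (I3 integral (f out))
bond 3 stroke at J1  (C1 outputs effort q/C1)
bond 4 stroke at R1  (common-e at J1 fixed by 3)

4  (C1, I1, I2, I3 all integral)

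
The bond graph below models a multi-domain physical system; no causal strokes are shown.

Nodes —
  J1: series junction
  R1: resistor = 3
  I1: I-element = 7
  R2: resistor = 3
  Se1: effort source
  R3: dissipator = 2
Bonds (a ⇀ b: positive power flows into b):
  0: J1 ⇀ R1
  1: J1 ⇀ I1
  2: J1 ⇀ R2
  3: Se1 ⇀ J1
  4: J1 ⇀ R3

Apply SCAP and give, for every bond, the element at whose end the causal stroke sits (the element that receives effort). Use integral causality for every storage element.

bond 0 |J1
bond 1 |I1
bond 2 |J1
bond 3 |J1
bond 4 |J1

bond 3 stroke at J1  (source Se1 imposes e)
bond 1 stroke at I1  (I1 outputs flow p/I1)
bond 0 stroke at J1  (1-jn J1 has f-setter on 1)
bond 2 stroke at J1  (J1: bond 1 brought flow, rest push out)
bond 4 stroke at J1  (J1 flow already set via bond 1)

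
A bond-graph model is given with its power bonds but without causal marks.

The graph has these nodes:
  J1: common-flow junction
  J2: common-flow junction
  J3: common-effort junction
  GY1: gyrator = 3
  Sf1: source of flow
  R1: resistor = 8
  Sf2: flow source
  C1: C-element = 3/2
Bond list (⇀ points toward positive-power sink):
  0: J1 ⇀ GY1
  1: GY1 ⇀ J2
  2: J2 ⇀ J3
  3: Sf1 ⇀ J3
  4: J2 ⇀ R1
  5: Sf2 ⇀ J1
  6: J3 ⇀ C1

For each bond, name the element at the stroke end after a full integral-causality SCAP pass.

bond 3 →Sf1  (Sf1 fixes flow; stroke at Sf1)
bond 5 →Sf2  (Sf2: flow source, stroke at near end)
bond 0 →J1  (J1: bond 5 brought flow, rest push out)
bond 1 →J2  (GY1 both-in/both-out from 0)
bond 6 →J3  (C1: C, integral causality)
bond 2 →J2  (common-e at J3 fixed by 6)
bond 4 →R1  (closing 1-jn rule on J2)

b0 stroke→J1
b1 stroke→J2
b2 stroke→J2
b3 stroke→Sf1
b4 stroke→R1
b5 stroke→Sf2
b6 stroke→J3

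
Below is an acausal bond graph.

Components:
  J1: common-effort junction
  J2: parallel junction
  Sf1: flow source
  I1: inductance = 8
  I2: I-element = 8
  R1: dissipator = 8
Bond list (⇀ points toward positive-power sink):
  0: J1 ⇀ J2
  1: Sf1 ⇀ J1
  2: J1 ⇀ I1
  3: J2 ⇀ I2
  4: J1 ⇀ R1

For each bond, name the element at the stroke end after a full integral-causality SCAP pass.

bond 1 stroke at Sf1  (Sf1 (Sf) sets flow on bond)
bond 2 stroke at I1  (I1 integral (f out))
bond 3 stroke at I2  (I2: I, integral causality)
bond 0 stroke at J2  (J2: last free bond brings effort in)
bond 4 stroke at J1  (J1 needs exactly one e-in)

bond 0 →J2
bond 1 →Sf1
bond 2 →I1
bond 3 →I2
bond 4 →J1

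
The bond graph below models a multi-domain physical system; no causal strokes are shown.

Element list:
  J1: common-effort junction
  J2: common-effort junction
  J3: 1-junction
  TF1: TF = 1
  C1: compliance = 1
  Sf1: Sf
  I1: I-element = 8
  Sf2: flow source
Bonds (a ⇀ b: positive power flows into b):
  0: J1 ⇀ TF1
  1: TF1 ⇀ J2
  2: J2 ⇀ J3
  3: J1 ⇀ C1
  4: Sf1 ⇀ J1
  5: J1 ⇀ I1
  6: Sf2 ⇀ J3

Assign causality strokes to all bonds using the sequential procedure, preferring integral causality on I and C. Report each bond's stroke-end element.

#4 |Sf1  (source Sf1 imposes f)
#6 |Sf2  (Sf2: flow source, stroke at near end)
#2 |J3  (J3: bond 6 brought flow, rest push out)
#1 |J2  (closing 0-jn rule on J2)
#0 |TF1  (through TF1, causality passes straight; one stroke at TF1)
#3 |J1  (C1 outputs effort q/C1)
#5 |I1  (common-e at J1 fixed by 3)

b0 →TF1
b1 →J2
b2 →J3
b3 →J1
b4 →Sf1
b5 →I1
b6 →Sf2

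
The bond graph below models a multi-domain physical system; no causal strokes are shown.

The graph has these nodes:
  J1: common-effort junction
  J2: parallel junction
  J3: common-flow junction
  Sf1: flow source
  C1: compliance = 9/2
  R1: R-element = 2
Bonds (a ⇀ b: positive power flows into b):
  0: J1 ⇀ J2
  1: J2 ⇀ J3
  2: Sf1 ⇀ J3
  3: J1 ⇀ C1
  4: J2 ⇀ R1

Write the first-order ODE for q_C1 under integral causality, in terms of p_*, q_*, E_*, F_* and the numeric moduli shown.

dq_C1/dt = -F_Sf1 - q_C1/9

β2 →Sf1  (Sf1 fixes flow; stroke at Sf1)
β1 →J3  (1-jn J3 has f-setter on 2)
β3 →J1  (C1: C, integral causality)
β0 →J2  (0-jn J1 has e-setter on 3)
β4 →R1  (J2: bond 0 brought effort, rest push out)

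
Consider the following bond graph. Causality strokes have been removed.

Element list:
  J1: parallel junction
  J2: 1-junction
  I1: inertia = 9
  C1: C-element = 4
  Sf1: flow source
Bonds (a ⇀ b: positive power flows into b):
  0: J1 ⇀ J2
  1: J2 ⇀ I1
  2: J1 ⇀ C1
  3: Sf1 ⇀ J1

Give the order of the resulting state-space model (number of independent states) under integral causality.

β3 →Sf1  (Sf1 fixes flow; stroke at Sf1)
β1 →I1  (prefer integral on I1)
β0 →J2  (common-f at J2 fixed by 1)
β2 →J1  (J1: last free bond brings effort in)

2  (C1, I1 all integral)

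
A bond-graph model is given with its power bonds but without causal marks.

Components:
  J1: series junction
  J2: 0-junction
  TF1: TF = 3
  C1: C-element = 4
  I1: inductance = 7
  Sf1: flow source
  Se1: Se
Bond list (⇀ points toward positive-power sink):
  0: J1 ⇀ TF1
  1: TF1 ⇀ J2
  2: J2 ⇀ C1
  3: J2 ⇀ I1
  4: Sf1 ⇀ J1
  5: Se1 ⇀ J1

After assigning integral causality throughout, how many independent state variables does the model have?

2  (C1, I1 all integral)

β4 →Sf1  (Sf1 (Sf) sets flow on bond)
β5 →J1  (Se1 fixes effort; stroke away)
β0 →J1  (common-f at J1 fixed by 4)
β1 →TF1  (TF1 one-in-one-out from 0)
β2 →J2  (C1 outputs effort q/C1)
β3 →I1  (0-jn J2 has e-setter on 2)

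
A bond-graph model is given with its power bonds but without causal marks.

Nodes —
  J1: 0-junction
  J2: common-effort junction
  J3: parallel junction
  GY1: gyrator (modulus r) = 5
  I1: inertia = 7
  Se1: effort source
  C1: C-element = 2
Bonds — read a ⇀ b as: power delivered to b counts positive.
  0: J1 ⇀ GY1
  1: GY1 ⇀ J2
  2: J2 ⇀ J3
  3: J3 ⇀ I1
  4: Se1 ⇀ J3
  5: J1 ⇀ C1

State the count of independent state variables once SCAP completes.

#4 →J3  (Se1 fixes effort; stroke away)
#2 →J2  (J3 effort already set via bond 4)
#3 →I1  (0-jn J3 has e-setter on 4)
#1 →GY1  (common-e at J2 fixed by 2)
#0 →GY1  (GY GY1: same side as bond 1)
#5 →J1  (J1: last free bond brings effort in)

2  (C1, I1 all integral)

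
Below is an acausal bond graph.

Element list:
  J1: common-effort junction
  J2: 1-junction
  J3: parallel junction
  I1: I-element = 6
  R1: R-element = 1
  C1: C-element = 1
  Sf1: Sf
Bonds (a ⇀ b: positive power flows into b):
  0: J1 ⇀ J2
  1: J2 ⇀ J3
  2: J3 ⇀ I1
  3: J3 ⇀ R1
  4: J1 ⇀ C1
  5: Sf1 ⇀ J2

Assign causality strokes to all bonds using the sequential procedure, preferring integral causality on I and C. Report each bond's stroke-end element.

β0 →J2
β1 →J2
β2 →I1
β3 →J3
β4 →J1
β5 →Sf1

β5 |Sf1  (Sf1: flow source, stroke at near end)
β0 |J2  (J2: bond 5 brought flow, rest push out)
β1 |J2  (J2 flow already set via bond 5)
β4 |J1  (closing 0-jn rule on J1)
β2 |I1  (I1 integral (f out))
β3 |J3  (closing 0-jn rule on J3)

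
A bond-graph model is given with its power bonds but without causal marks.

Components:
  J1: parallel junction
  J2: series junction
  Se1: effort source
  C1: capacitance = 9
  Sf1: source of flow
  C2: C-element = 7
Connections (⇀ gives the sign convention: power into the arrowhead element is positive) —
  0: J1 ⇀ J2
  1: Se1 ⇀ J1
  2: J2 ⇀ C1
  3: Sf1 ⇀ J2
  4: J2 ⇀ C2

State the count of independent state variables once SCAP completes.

bond 1 →J1  (Se1 (Se) sets effort on bond)
bond 3 →Sf1  (Sf1 fixes flow; stroke at Sf1)
bond 0 →J2  (J1 effort already set via bond 1)
bond 2 →J2  (1-jn J2 has f-setter on 3)
bond 4 →J2  (1-jn J2 has f-setter on 3)

2  (C1, C2 all integral)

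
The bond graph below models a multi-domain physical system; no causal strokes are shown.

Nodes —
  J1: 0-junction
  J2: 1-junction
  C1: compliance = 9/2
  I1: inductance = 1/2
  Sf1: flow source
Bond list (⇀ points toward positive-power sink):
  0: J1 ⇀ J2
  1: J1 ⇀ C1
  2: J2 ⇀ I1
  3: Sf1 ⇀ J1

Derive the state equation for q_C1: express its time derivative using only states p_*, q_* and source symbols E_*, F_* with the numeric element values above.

b3 stroke→Sf1  (Sf1 (Sf) sets flow on bond)
b1 stroke→J1  (C1: C, integral causality)
b0 stroke→J2  (0-jn J1 has e-setter on 1)
b2 stroke→I1  (only one flow-in slot at J2)

dq_C1/dt = F_Sf1 - 2*p_I1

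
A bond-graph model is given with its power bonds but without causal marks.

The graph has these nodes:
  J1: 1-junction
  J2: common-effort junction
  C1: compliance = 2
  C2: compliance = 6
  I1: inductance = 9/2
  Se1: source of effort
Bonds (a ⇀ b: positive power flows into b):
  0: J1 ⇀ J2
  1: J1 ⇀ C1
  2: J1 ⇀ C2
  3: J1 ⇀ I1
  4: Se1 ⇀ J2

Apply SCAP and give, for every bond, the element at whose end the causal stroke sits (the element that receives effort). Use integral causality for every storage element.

bond 4 stroke at J2  (Se1 (Se) sets effort on bond)
bond 0 stroke at J1  (common-e at J2 fixed by 4)
bond 1 stroke at J1  (C1 outputs effort q/C1)
bond 2 stroke at J1  (C2 outputs effort q/C2)
bond 3 stroke at I1  (closing 1-jn rule on J1)

#0 |J1
#1 |J1
#2 |J1
#3 |I1
#4 |J2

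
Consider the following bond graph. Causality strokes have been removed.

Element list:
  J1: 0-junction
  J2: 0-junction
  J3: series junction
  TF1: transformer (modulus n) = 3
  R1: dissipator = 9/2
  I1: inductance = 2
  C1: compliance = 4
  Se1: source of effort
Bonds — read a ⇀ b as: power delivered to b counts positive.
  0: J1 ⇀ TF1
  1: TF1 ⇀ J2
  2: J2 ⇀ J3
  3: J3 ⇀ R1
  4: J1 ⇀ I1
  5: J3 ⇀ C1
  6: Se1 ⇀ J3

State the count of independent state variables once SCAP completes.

2  (C1, I1 all integral)

b6 →J3  (Se1 (Se) sets effort on bond)
b4 →I1  (I1: I, integral causality)
b0 →J1  (J1: last free bond brings effort in)
b1 →TF1  (TF TF1: opposite of bond 0)
b2 →J2  (J2 needs exactly one e-in)
b3 →J3  (1-jn J3 has f-setter on 2)
b5 →J3  (1-jn J3 has f-setter on 2)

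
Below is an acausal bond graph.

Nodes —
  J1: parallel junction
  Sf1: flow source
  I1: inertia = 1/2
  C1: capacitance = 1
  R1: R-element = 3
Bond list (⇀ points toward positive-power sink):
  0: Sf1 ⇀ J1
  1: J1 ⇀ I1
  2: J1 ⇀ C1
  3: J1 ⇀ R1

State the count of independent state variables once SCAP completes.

β0 stroke at Sf1  (Sf1: flow source, stroke at near end)
β1 stroke at I1  (prefer integral on I1)
β2 stroke at J1  (C1 integral (e out))
β3 stroke at R1  (J1: bond 2 brought effort, rest push out)

2  (C1, I1 all integral)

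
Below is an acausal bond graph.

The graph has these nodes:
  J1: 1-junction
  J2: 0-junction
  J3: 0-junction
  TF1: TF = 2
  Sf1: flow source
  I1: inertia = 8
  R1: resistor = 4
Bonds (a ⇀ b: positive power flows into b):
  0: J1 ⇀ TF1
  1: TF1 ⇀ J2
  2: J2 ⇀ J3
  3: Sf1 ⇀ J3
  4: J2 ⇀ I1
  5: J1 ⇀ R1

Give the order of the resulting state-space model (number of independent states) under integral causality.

1  (I1 all integral)

bond 3 →Sf1  (source Sf1 imposes f)
bond 2 →J3  (only one effort-in slot at J3)
bond 4 →I1  (I1 outputs flow p/I1)
bond 1 →J2  (J2 needs exactly one e-in)
bond 0 →TF1  (TF1 one-in-one-out from 1)
bond 5 →J1  (common-f at J1 fixed by 0)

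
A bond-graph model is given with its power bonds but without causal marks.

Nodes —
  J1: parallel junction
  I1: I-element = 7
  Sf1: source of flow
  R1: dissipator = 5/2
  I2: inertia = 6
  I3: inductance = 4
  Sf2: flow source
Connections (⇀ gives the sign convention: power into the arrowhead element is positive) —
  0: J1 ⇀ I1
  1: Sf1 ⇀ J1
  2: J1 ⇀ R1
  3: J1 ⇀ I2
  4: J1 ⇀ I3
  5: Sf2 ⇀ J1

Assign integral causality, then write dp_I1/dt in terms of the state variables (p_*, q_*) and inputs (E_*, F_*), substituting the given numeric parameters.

dp_I1/dt = 5*F_Sf1/2 + 5*F_Sf2/2 - 5*p_I1/14 - 5*p_I2/12 - 5*p_I3/8

b1 stroke at Sf1  (Sf1 (Sf) sets flow on bond)
b5 stroke at Sf2  (Sf2: flow source, stroke at near end)
b0 stroke at I1  (prefer integral on I1)
b3 stroke at I2  (I2 outputs flow p/I2)
b4 stroke at I3  (prefer integral on I3)
b2 stroke at J1  (J1: last free bond brings effort in)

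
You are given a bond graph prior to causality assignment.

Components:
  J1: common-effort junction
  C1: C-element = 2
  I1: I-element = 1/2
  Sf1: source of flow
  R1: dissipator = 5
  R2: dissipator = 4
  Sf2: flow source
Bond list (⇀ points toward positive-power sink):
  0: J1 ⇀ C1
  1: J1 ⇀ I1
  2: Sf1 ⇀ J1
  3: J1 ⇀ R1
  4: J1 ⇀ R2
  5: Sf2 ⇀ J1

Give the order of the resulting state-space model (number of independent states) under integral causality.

b2 stroke at Sf1  (Sf1 fixes flow; stroke at Sf1)
b5 stroke at Sf2  (Sf2 fixes flow; stroke at Sf2)
b0 stroke at J1  (C1 outputs effort q/C1)
b1 stroke at I1  (J1 effort already set via bond 0)
b3 stroke at R1  (0-jn J1 has e-setter on 0)
b4 stroke at R2  (J1: bond 0 brought effort, rest push out)

2  (C1, I1 all integral)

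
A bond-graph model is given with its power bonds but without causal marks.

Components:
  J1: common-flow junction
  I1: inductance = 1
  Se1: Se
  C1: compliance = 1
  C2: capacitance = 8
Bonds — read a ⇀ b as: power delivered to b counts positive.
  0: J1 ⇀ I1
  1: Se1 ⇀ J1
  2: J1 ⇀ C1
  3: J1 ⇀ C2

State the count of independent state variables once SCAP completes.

bond 1 |J1  (Se1: effort source, stroke at far end)
bond 0 |I1  (I1: I, integral causality)
bond 2 |J1  (J1: bond 0 brought flow, rest push out)
bond 3 |J1  (common-f at J1 fixed by 0)

3  (C1, C2, I1 all integral)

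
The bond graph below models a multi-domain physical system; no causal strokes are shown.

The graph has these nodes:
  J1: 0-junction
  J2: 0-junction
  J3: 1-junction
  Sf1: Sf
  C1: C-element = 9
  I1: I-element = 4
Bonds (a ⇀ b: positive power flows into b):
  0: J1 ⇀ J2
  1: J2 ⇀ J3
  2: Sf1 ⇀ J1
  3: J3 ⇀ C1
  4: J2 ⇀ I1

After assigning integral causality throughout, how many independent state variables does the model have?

2  (C1, I1 all integral)

#2 →Sf1  (Sf1: flow source, stroke at near end)
#0 →J1  (closing 0-jn rule on J1)
#3 →J3  (prefer integral on C1)
#1 →J2  (closing 1-jn rule on J3)
#4 →I1  (0-jn J2 has e-setter on 1)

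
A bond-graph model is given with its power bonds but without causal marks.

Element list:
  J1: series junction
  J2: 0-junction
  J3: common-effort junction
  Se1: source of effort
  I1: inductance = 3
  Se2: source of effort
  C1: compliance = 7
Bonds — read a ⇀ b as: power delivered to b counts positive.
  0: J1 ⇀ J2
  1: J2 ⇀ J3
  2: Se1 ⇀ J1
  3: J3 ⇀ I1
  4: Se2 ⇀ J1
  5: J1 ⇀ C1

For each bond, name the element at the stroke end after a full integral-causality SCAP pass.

b2 stroke→J1  (source Se1 imposes e)
b4 stroke→J1  (Se2: effort source, stroke at far end)
b3 stroke→I1  (I1 outputs flow p/I1)
b1 stroke→J3  (only one effort-in slot at J3)
b0 stroke→J2  (J2: last free bond brings effort in)
b5 stroke→J1  (common-f at J1 fixed by 0)

#0 stroke→J2
#1 stroke→J3
#2 stroke→J1
#3 stroke→I1
#4 stroke→J1
#5 stroke→J1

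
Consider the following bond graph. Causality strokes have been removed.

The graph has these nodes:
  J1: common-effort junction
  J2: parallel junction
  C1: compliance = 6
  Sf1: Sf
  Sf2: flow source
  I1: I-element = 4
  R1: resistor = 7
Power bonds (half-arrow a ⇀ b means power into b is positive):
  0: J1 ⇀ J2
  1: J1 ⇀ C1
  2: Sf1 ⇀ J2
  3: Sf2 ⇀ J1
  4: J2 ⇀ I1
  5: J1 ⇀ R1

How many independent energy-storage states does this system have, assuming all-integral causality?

2  (C1, I1 all integral)

b2 →Sf1  (Sf1: flow source, stroke at near end)
b3 →Sf2  (source Sf2 imposes f)
b1 →J1  (C1: C, integral causality)
b0 →J2  (J1 effort already set via bond 1)
b5 →R1  (J1: bond 1 brought effort, rest push out)
b4 →I1  (J2 effort already set via bond 0)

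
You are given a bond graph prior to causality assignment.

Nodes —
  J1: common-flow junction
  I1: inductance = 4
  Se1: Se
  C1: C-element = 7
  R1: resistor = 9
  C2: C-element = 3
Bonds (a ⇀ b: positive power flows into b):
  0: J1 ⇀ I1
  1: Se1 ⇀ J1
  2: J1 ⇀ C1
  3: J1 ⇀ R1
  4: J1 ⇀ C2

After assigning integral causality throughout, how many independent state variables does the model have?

3  (C1, C2, I1 all integral)

bond 1 |J1  (Se1 fixes effort; stroke away)
bond 0 |I1  (I1 integral (f out))
bond 2 |J1  (common-f at J1 fixed by 0)
bond 3 |J1  (common-f at J1 fixed by 0)
bond 4 |J1  (J1: bond 0 brought flow, rest push out)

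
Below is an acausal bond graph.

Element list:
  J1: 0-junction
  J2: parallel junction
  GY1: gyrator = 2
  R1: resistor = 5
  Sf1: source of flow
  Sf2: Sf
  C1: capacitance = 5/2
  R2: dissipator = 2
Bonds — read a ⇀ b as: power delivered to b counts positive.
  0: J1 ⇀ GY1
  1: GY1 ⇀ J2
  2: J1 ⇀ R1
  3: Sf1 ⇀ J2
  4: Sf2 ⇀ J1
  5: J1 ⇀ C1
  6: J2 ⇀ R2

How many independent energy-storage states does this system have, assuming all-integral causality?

b3 →Sf1  (source Sf1 imposes f)
b4 →Sf2  (Sf2 fixes flow; stroke at Sf2)
b5 →J1  (prefer integral on C1)
b0 →GY1  (0-jn J1 has e-setter on 5)
b2 →R1  (0-jn J1 has e-setter on 5)
b1 →GY1  (GY GY1: same side as bond 0)
b6 →J2  (closing 0-jn rule on J2)

1  (C1 all integral)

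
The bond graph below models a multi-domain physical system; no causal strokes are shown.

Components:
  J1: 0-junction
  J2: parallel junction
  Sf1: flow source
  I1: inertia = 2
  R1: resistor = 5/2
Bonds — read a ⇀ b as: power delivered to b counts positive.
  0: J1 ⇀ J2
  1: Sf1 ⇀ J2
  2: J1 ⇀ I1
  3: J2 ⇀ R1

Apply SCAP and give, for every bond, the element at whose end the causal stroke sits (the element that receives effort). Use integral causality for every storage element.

b1 →Sf1  (Sf1 fixes flow; stroke at Sf1)
b2 →I1  (I1 outputs flow p/I1)
b0 →J1  (closing 0-jn rule on J1)
b3 →J2  (J2 needs exactly one e-in)

bond 0 stroke→J1
bond 1 stroke→Sf1
bond 2 stroke→I1
bond 3 stroke→J2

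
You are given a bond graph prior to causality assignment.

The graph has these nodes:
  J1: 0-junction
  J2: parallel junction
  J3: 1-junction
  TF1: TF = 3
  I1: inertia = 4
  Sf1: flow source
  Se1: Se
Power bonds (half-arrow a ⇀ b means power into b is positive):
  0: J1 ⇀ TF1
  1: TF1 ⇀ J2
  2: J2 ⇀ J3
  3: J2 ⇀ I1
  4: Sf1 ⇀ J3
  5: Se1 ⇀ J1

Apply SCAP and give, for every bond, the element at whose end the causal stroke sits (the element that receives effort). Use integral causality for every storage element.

#0 →TF1
#1 →J2
#2 →J3
#3 →I1
#4 →Sf1
#5 →J1

#4 stroke→Sf1  (Sf1: flow source, stroke at near end)
#5 stroke→J1  (Se1 fixes effort; stroke away)
#0 stroke→TF1  (0-jn J1 has e-setter on 5)
#2 stroke→J3  (J3 flow already set via bond 4)
#1 stroke→J2  (through TF1, causality passes straight; one stroke at TF1)
#3 stroke→I1  (common-e at J2 fixed by 1)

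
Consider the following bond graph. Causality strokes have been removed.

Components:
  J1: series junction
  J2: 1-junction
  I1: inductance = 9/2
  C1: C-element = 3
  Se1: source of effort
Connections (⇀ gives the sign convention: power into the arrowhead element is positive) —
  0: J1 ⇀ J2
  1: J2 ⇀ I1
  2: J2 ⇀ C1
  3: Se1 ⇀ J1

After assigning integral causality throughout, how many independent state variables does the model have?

2  (C1, I1 all integral)

β3 |J1  (source Se1 imposes e)
β0 |J2  (J1 needs exactly one f-in)
β1 |I1  (prefer integral on I1)
β2 |J2  (J2 flow already set via bond 1)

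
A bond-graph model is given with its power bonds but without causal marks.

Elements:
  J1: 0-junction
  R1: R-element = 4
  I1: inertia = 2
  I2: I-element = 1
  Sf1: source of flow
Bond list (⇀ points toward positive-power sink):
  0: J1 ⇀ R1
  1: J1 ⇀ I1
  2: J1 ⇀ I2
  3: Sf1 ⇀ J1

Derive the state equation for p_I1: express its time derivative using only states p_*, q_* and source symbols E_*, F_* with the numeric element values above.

dp_I1/dt = 4*F_Sf1 - 2*p_I1 - 4*p_I2

#3 stroke at Sf1  (Sf1 fixes flow; stroke at Sf1)
#1 stroke at I1  (I1 outputs flow p/I1)
#2 stroke at I2  (I2 integral (f out))
#0 stroke at J1  (J1: last free bond brings effort in)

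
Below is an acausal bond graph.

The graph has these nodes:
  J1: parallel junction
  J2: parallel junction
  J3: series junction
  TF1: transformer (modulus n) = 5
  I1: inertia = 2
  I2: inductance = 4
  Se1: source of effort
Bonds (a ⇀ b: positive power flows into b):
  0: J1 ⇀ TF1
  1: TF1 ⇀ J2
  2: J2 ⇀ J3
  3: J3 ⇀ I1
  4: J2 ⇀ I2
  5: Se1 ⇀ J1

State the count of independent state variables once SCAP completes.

2  (I1, I2 all integral)

bond 5 stroke at J1  (Se1: effort source, stroke at far end)
bond 0 stroke at TF1  (J1: bond 5 brought effort, rest push out)
bond 1 stroke at J2  (through TF1, causality passes straight; one stroke at TF1)
bond 2 stroke at J3  (common-e at J2 fixed by 1)
bond 4 stroke at I2  (J2 effort already set via bond 1)
bond 3 stroke at I1  (only one flow-in slot at J3)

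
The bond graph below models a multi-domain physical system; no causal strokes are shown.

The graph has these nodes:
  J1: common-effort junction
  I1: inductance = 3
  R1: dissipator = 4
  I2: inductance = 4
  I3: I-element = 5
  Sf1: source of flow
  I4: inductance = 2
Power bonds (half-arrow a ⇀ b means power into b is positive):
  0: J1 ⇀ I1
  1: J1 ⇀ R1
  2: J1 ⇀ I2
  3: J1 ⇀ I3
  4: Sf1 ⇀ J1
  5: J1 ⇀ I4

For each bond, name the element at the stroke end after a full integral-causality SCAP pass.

β4 →Sf1  (Sf1 fixes flow; stroke at Sf1)
β0 →I1  (I1: I, integral causality)
β2 →I2  (prefer integral on I2)
β3 →I3  (I3 integral (f out))
β5 →I4  (I4 outputs flow p/I4)
β1 →J1  (closing 0-jn rule on J1)

bond 0 stroke at I1
bond 1 stroke at J1
bond 2 stroke at I2
bond 3 stroke at I3
bond 4 stroke at Sf1
bond 5 stroke at I4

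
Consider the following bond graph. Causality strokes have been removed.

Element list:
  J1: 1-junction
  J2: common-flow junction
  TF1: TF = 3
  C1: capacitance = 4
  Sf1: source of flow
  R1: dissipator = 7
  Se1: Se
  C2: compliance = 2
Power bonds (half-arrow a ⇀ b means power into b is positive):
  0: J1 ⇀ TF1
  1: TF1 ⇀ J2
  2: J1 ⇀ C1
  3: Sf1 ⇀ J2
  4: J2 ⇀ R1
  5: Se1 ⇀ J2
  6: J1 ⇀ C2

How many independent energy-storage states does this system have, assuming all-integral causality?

2  (C1, C2 all integral)

b3 |Sf1  (Sf1 (Sf) sets flow on bond)
b5 |J2  (Se1 fixes effort; stroke away)
b1 |J2  (J2: bond 3 brought flow, rest push out)
b4 |J2  (J2 flow already set via bond 3)
b0 |TF1  (TF1: transformer flips bond 1)
b2 |J1  (J1 flow already set via bond 0)
b6 |J1  (common-f at J1 fixed by 0)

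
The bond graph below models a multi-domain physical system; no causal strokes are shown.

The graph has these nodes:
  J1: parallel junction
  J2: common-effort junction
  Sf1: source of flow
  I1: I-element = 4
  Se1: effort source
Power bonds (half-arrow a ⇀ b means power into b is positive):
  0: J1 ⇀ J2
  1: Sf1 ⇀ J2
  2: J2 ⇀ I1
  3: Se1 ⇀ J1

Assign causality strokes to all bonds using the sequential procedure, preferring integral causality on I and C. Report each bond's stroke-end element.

#0 stroke→J2
#1 stroke→Sf1
#2 stroke→I1
#3 stroke→J1

bond 1 →Sf1  (Sf1 fixes flow; stroke at Sf1)
bond 3 →J1  (Se1 (Se) sets effort on bond)
bond 0 →J2  (J1 effort already set via bond 3)
bond 2 →I1  (common-e at J2 fixed by 0)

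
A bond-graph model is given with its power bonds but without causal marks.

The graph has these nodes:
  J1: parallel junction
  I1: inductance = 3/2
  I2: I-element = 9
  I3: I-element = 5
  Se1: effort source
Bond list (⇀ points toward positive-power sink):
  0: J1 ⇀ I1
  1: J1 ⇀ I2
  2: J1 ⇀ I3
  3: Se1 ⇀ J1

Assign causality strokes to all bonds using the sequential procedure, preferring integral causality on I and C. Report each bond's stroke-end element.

β0 |I1
β1 |I2
β2 |I3
β3 |J1

b3 |J1  (Se1: effort source, stroke at far end)
b0 |I1  (J1: bond 3 brought effort, rest push out)
b1 |I2  (J1: bond 3 brought effort, rest push out)
b2 |I3  (J1 effort already set via bond 3)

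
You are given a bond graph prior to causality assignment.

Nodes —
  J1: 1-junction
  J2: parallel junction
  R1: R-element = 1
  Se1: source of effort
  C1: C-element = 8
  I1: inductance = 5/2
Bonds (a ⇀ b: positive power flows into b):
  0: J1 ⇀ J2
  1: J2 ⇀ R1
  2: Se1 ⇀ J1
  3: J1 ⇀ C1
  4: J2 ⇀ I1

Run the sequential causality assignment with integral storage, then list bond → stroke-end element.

#2 stroke→J1  (Se1 (Se) sets effort on bond)
#3 stroke→J1  (C1 outputs effort q/C1)
#0 stroke→J2  (only one flow-in slot at J1)
#1 stroke→R1  (J2 effort already set via bond 0)
#4 stroke→I1  (J2: bond 0 brought effort, rest push out)

β0 stroke at J2
β1 stroke at R1
β2 stroke at J1
β3 stroke at J1
β4 stroke at I1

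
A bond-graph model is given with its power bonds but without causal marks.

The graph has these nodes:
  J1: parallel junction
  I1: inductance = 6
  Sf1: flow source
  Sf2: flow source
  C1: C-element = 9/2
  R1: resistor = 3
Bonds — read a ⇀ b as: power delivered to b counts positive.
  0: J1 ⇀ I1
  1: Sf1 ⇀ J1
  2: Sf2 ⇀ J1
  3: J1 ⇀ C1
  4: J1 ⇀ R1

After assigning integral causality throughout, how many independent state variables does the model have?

β1 stroke at Sf1  (Sf1 (Sf) sets flow on bond)
β2 stroke at Sf2  (Sf2: flow source, stroke at near end)
β0 stroke at I1  (prefer integral on I1)
β3 stroke at J1  (C1 outputs effort q/C1)
β4 stroke at R1  (common-e at J1 fixed by 3)

2  (C1, I1 all integral)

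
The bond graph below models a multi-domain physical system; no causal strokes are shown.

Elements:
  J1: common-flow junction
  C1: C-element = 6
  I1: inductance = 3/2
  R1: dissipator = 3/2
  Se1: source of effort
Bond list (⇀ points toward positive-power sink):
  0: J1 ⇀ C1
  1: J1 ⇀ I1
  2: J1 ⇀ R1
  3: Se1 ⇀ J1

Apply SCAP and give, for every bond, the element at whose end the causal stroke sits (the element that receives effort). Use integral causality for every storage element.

#3 |J1  (Se1: effort source, stroke at far end)
#0 |J1  (prefer integral on C1)
#1 |I1  (I1: I, integral causality)
#2 |J1  (J1: bond 1 brought flow, rest push out)

bond 0 stroke at J1
bond 1 stroke at I1
bond 2 stroke at J1
bond 3 stroke at J1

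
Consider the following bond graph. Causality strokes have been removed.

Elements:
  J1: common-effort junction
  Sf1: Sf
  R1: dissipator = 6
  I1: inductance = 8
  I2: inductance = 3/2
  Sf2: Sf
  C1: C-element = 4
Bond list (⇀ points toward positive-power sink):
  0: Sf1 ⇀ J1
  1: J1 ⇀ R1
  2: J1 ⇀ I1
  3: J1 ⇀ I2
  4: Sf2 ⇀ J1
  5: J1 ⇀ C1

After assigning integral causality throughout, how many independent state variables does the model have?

b0 stroke→Sf1  (source Sf1 imposes f)
b4 stroke→Sf2  (Sf2: flow source, stroke at near end)
b2 stroke→I1  (I1 outputs flow p/I1)
b3 stroke→I2  (I2 integral (f out))
b5 stroke→J1  (prefer integral on C1)
b1 stroke→R1  (common-e at J1 fixed by 5)

3  (C1, I1, I2 all integral)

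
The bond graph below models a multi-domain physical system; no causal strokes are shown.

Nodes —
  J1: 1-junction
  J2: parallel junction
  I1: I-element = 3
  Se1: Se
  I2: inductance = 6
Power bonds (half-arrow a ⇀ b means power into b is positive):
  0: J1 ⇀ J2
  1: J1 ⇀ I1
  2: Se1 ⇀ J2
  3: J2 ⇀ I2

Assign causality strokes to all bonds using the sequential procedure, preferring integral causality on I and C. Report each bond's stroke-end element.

β0 stroke→J1
β1 stroke→I1
β2 stroke→J2
β3 stroke→I2

#2 →J2  (Se1 (Se) sets effort on bond)
#0 →J1  (J2: bond 2 brought effort, rest push out)
#3 →I2  (common-e at J2 fixed by 2)
#1 →I1  (only one flow-in slot at J1)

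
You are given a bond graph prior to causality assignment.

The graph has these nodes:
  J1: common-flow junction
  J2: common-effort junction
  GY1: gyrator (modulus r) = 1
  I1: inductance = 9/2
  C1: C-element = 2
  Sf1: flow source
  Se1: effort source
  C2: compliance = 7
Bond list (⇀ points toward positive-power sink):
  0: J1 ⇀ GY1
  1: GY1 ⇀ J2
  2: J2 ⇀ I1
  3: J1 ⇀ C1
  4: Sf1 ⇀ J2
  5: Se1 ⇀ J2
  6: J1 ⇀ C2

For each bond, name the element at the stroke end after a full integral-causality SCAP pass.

bond 0 stroke at GY1
bond 1 stroke at GY1
bond 2 stroke at I1
bond 3 stroke at J1
bond 4 stroke at Sf1
bond 5 stroke at J2
bond 6 stroke at J1

#4 stroke at Sf1  (source Sf1 imposes f)
#5 stroke at J2  (Se1: effort source, stroke at far end)
#1 stroke at GY1  (J2 effort already set via bond 5)
#2 stroke at I1  (J2: bond 5 brought effort, rest push out)
#0 stroke at GY1  (GY1 both-in/both-out from 1)
#3 stroke at J1  (1-jn J1 has f-setter on 0)
#6 stroke at J1  (1-jn J1 has f-setter on 0)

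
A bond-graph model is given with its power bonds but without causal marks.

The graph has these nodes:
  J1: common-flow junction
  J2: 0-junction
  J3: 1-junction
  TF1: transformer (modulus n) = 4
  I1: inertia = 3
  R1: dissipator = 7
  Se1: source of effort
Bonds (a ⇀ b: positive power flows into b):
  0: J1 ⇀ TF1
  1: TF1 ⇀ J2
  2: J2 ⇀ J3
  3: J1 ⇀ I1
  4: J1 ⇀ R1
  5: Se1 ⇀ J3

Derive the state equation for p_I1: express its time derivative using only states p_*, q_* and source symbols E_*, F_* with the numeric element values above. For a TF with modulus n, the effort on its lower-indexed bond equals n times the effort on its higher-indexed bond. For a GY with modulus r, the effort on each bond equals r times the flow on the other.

dp_I1/dt = 4*E_Se1 - 7*p_I1/3

bond 5 stroke at J3  (Se1: effort source, stroke at far end)
bond 2 stroke at J2  (J3: last free bond brings flow in)
bond 1 stroke at TF1  (J2: bond 2 brought effort, rest push out)
bond 0 stroke at J1  (TF TF1: opposite of bond 1)
bond 3 stroke at I1  (prefer integral on I1)
bond 4 stroke at J1  (1-jn J1 has f-setter on 3)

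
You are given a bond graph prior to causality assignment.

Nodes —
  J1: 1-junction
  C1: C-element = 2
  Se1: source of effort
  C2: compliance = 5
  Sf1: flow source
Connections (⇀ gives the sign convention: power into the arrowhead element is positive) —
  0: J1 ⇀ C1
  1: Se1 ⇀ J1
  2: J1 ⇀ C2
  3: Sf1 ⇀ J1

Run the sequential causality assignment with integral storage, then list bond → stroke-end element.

#1 stroke at J1  (source Se1 imposes e)
#3 stroke at Sf1  (Sf1 fixes flow; stroke at Sf1)
#0 stroke at J1  (1-jn J1 has f-setter on 3)
#2 stroke at J1  (J1: bond 3 brought flow, rest push out)

#0 stroke→J1
#1 stroke→J1
#2 stroke→J1
#3 stroke→Sf1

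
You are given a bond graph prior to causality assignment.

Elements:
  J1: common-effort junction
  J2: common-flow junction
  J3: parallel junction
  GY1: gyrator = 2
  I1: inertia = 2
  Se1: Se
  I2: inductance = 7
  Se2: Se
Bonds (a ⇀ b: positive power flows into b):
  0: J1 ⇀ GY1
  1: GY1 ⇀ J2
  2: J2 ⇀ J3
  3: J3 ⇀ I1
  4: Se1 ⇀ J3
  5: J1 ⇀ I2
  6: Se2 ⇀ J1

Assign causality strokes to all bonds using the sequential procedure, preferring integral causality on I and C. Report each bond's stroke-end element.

β4 |J3  (Se1 (Se) sets effort on bond)
β6 |J1  (source Se2 imposes e)
β0 |GY1  (J1 effort already set via bond 6)
β5 |I2  (0-jn J1 has e-setter on 6)
β2 |J2  (common-e at J3 fixed by 4)
β3 |I1  (J3: bond 4 brought effort, rest push out)
β1 |GY1  (GY1: gyrator matches bond 0)

#0 stroke→GY1
#1 stroke→GY1
#2 stroke→J2
#3 stroke→I1
#4 stroke→J3
#5 stroke→I2
#6 stroke→J1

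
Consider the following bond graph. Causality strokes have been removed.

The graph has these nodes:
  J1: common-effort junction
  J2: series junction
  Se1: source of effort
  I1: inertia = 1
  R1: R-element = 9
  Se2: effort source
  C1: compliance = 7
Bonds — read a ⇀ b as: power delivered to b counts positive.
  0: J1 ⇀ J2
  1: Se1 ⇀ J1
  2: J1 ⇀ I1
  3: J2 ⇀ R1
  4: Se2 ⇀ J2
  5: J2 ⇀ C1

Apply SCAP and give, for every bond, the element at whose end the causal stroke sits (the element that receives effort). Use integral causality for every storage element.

#1 |J1  (Se1 (Se) sets effort on bond)
#4 |J2  (Se2 fixes effort; stroke away)
#0 |J2  (0-jn J1 has e-setter on 1)
#2 |I1  (J1 effort already set via bond 1)
#5 |J2  (C1 integral (e out))
#3 |R1  (closing 1-jn rule on J2)

b0 stroke→J2
b1 stroke→J1
b2 stroke→I1
b3 stroke→R1
b4 stroke→J2
b5 stroke→J2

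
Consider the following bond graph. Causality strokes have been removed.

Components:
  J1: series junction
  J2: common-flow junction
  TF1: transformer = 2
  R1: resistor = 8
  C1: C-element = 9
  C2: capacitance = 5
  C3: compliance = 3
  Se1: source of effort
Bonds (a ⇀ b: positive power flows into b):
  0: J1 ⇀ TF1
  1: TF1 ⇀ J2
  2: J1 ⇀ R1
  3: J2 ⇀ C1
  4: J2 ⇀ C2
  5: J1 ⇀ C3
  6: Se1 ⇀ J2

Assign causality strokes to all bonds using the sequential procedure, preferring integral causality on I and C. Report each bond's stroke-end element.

β6 stroke→J2  (Se1 (Se) sets effort on bond)
β3 stroke→J2  (C1 outputs effort q/C1)
β4 stroke→J2  (C2 outputs effort q/C2)
β1 stroke→TF1  (J2 needs exactly one f-in)
β0 stroke→J1  (TF TF1: opposite of bond 1)
β5 stroke→J1  (C3 integral (e out))
β2 stroke→R1  (J1 needs exactly one f-in)

β0 |J1
β1 |TF1
β2 |R1
β3 |J2
β4 |J2
β5 |J1
β6 |J2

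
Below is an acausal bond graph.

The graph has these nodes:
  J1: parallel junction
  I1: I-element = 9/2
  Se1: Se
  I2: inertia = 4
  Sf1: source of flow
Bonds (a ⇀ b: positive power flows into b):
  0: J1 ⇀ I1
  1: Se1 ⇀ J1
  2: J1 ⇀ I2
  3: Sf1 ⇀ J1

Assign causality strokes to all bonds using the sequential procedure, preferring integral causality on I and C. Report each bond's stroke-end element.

β1 stroke at J1  (Se1 fixes effort; stroke away)
β3 stroke at Sf1  (Sf1: flow source, stroke at near end)
β0 stroke at I1  (common-e at J1 fixed by 1)
β2 stroke at I2  (0-jn J1 has e-setter on 1)

β0 stroke→I1
β1 stroke→J1
β2 stroke→I2
β3 stroke→Sf1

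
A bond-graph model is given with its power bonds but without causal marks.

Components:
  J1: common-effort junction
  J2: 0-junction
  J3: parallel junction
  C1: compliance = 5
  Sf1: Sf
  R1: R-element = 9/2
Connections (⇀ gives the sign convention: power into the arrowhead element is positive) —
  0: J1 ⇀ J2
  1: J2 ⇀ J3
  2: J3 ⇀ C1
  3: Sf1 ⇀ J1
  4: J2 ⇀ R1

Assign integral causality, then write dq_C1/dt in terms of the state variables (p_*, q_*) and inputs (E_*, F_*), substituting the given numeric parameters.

#3 |Sf1  (Sf1: flow source, stroke at near end)
#0 |J1  (closing 0-jn rule on J1)
#2 |J3  (prefer integral on C1)
#1 |J2  (common-e at J3 fixed by 2)
#4 |R1  (common-e at J2 fixed by 1)

dq_C1/dt = F_Sf1 - 2*q_C1/45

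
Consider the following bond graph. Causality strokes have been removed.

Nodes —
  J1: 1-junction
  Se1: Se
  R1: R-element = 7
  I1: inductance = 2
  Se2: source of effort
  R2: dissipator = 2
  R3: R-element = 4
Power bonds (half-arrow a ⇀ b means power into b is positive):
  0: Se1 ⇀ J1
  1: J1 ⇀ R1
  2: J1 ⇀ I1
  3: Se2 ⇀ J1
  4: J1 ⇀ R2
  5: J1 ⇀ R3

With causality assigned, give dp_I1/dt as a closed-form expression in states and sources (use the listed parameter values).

bond 0 stroke→J1  (Se1 (Se) sets effort on bond)
bond 3 stroke→J1  (source Se2 imposes e)
bond 2 stroke→I1  (I1 outputs flow p/I1)
bond 1 stroke→J1  (1-jn J1 has f-setter on 2)
bond 4 stroke→J1  (J1: bond 2 brought flow, rest push out)
bond 5 stroke→J1  (J1 flow already set via bond 2)

dp_I1/dt = E_Se1 + E_Se2 - 13*p_I1/2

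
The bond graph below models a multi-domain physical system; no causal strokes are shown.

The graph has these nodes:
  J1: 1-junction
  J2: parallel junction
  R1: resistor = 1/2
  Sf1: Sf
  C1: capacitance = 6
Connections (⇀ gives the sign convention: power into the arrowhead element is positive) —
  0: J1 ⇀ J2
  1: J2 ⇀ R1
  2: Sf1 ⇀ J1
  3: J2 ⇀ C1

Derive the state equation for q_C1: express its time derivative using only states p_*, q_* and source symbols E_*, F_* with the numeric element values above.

dq_C1/dt = F_Sf1 - q_C1/3

bond 2 stroke at Sf1  (source Sf1 imposes f)
bond 0 stroke at J1  (1-jn J1 has f-setter on 2)
bond 3 stroke at J2  (prefer integral on C1)
bond 1 stroke at R1  (common-e at J2 fixed by 3)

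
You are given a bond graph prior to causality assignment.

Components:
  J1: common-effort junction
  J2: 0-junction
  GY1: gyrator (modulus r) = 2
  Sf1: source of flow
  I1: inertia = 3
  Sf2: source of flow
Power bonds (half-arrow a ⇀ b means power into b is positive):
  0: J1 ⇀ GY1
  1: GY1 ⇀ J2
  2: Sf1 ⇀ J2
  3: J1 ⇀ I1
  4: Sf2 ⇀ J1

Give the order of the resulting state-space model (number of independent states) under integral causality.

β2 stroke at Sf1  (Sf1 (Sf) sets flow on bond)
β4 stroke at Sf2  (Sf2: flow source, stroke at near end)
β1 stroke at J2  (J2 needs exactly one e-in)
β0 stroke at J1  (GY GY1: same side as bond 1)
β3 stroke at I1  (J1: bond 0 brought effort, rest push out)

1  (I1 all integral)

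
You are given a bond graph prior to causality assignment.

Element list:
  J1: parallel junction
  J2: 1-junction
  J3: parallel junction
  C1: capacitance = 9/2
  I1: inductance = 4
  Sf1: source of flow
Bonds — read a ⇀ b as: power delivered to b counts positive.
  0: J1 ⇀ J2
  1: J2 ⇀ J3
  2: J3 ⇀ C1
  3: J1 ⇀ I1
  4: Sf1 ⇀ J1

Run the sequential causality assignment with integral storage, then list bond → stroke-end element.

b0 |J1
b1 |J2
b2 |J3
b3 |I1
b4 |Sf1

#4 →Sf1  (source Sf1 imposes f)
#2 →J3  (C1: C, integral causality)
#1 →J2  (J3 effort already set via bond 2)
#0 →J1  (closing 1-jn rule on J2)
#3 →I1  (J1: bond 0 brought effort, rest push out)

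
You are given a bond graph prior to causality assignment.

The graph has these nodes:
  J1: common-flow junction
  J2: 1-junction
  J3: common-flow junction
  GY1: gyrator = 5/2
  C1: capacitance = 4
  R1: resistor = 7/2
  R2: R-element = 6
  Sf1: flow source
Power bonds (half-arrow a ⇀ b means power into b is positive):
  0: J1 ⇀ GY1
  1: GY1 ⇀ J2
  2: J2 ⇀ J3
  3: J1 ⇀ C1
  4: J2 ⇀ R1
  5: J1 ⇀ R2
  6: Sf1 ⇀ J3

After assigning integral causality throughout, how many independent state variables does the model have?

b6 stroke→Sf1  (Sf1 fixes flow; stroke at Sf1)
b2 stroke→J3  (J3 flow already set via bond 6)
b1 stroke→J2  (1-jn J2 has f-setter on 2)
b4 stroke→J2  (1-jn J2 has f-setter on 2)
b0 stroke→J1  (GY1: gyrator matches bond 1)
b3 stroke→J1  (C1: C, integral causality)
b5 stroke→R2  (only one flow-in slot at J1)

1  (C1 all integral)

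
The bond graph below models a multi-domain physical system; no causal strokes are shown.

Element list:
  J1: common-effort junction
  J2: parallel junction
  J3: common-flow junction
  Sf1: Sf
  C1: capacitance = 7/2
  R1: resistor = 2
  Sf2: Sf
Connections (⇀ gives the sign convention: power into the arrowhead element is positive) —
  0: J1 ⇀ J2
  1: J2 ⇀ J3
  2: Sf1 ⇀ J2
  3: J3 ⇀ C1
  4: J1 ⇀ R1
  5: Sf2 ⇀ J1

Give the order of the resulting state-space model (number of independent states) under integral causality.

1  (C1 all integral)

β2 →Sf1  (source Sf1 imposes f)
β5 →Sf2  (Sf2 fixes flow; stroke at Sf2)
β3 →J3  (prefer integral on C1)
β1 →J2  (only one flow-in slot at J3)
β0 →J1  (common-e at J2 fixed by 1)
β4 →R1  (common-e at J1 fixed by 0)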